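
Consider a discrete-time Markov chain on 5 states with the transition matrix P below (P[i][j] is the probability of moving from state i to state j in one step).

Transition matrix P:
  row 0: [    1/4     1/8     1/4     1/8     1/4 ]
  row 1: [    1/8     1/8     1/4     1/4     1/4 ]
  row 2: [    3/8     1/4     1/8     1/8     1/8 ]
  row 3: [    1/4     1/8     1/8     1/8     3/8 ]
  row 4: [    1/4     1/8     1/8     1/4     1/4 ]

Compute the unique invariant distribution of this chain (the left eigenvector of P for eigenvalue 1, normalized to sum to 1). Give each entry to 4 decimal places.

π = [0.2535, 0.1469, 0.1751, 0.1746, 0.2499]

Balance equations π_j = Σ_i π_i·P[i][j]:
  π_0 = 1/4·π_0 + 1/8·π_1 + 3/8·π_2 + 1/4·π_3 + 1/4·π_4
  π_1 = 1/8·π_0 + 1/8·π_1 + 1/4·π_2 + 1/8·π_3 + 1/8·π_4
  π_2 = 1/4·π_0 + 1/4·π_1 + 1/8·π_2 + 1/8·π_3 + 1/8·π_4
  π_3 = 1/8·π_0 + 1/4·π_1 + 1/8·π_2 + 1/8·π_3 + 1/4·π_4
  normalize: π_0 + π_1 + π_2 + π_3 + π_4 = 1
Solving the linear system gives exactly π = [18/71, 73/497, 87/497, 11/63, 1118/4473].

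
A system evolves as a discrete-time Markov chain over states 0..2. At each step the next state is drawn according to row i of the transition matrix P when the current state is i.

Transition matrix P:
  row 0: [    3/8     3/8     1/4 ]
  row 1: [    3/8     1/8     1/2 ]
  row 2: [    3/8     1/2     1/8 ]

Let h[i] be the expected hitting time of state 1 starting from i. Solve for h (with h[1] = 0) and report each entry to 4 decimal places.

h = [2.4828, 0.0000, 2.2069]

First-step conditioning: h[1] = 0; for i ≠ 1, h[i] = 1 + Σ_k P[i][k]·h[k].
  h[0] = 1 + 3/8·h[0] + 1/4·h[2]
  h[2] = 1 + 3/8·h[0] + 1/8·h[2]
Solving the 2×2 linear system over states ≠ 1 gives exactly h = [72/29, 0, 64/29] (h[1] = 0 is the target).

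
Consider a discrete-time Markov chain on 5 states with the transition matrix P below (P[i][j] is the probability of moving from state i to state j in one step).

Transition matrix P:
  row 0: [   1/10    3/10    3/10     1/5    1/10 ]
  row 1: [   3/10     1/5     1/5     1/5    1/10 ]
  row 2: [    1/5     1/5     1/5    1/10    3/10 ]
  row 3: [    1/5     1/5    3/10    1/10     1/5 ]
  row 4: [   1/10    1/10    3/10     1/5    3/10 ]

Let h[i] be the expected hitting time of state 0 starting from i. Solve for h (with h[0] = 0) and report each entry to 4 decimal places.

First-step conditioning: h[0] = 0; for i ≠ 0, h[i] = 1 + Σ_k P[i][k]·h[k].
  h[1] = 1 + 1/5·h[1] + 1/5·h[2] + 1/5·h[3] + 1/10·h[4]
  h[2] = 1 + 1/5·h[1] + 1/5·h[2] + 1/10·h[3] + 3/10·h[4]
  h[3] = 1 + 1/5·h[1] + 3/10·h[2] + 1/10·h[3] + 1/5·h[4]
  h[4] = 1 + 1/10·h[1] + 3/10·h[2] + 1/5·h[3] + 3/10·h[4]
Solving the 4×4 linear system over states ≠ 0 gives exactly h = [0, 8670/1903, 9890/1903, 9780/1903, 10990/1903] (h[0] = 0 is the target).

h = [0.0000, 4.5560, 5.1971, 5.1393, 5.7751]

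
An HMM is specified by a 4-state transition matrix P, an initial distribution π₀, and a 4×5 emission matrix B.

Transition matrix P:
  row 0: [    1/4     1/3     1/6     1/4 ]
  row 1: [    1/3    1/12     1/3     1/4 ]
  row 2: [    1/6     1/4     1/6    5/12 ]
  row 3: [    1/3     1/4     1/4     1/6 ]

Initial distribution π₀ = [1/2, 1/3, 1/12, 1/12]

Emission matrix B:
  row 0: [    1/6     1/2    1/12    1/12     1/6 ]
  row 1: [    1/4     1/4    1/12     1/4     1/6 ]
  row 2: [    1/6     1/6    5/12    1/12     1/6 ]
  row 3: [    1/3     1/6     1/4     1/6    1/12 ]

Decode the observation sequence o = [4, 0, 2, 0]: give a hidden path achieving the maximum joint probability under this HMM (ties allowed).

t=0: δ = [8.333e-02, 5.556e-02, 1.389e-02, 6.944e-03]  (obs o_0=4)
t=1: δ = [3.472e-03, 6.944e-03, 3.086e-03, 6.944e-03]  ψ = [0, 0, 1, 0]  (obs o_1=0)
t=2: δ = [1.929e-04, 1.447e-04, 9.645e-04, 4.340e-04]  ψ = [1, 3, 1, 1]  (obs o_2=2)
t=3: δ = [2.679e-05, 6.028e-05, 2.679e-05, 1.340e-04]  ψ = [2, 2, 2, 2]  (obs o_3=0)
backtrack: best end state = 3; path = [0, 1, 2, 3]

path = [0, 1, 2, 3]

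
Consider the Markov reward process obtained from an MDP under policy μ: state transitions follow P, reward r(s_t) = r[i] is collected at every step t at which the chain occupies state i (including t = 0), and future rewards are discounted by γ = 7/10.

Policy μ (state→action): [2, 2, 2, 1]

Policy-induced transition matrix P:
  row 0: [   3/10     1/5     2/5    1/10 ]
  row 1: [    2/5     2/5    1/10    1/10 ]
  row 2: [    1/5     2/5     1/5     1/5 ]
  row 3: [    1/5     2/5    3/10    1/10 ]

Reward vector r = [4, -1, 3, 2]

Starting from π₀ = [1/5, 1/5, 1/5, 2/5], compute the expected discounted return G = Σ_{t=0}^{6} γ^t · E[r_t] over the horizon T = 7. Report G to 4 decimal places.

t=0: π = [0.2000, 0.2000, 0.2000, 0.4000], E[r] = 2.0000, γ^t·E[r] = 2.000000, running G = 2.000000
t=1: π = [0.2600, 0.3600, 0.2600, 0.1200], E[r] = 1.7000, γ^t·E[r] = 1.190000, running G = 3.190000
t=2: π = [0.2980, 0.3480, 0.2280, 0.1260], E[r] = 1.7800, γ^t·E[r] = 0.872200, running G = 4.062200
t=3: π = [0.2994, 0.3404, 0.2374, 0.1228], E[r] = 1.8150, γ^t·E[r] = 0.622545, running G = 4.684745
t=4: π = [0.2980, 0.3401, 0.2381, 0.1237], E[r] = 1.8138, γ^t·E[r] = 0.435493, running G = 5.120238
t=5: π = [0.2978, 0.3404, 0.2380, 0.1238], E[r] = 1.8124, γ^t·E[r] = 0.304615, running G = 5.424853
t=6: π = [0.2979, 0.3404, 0.2379, 0.1238], E[r] = 1.8123, γ^t·E[r] = 0.213218, running G = 5.638072

G = 5.6381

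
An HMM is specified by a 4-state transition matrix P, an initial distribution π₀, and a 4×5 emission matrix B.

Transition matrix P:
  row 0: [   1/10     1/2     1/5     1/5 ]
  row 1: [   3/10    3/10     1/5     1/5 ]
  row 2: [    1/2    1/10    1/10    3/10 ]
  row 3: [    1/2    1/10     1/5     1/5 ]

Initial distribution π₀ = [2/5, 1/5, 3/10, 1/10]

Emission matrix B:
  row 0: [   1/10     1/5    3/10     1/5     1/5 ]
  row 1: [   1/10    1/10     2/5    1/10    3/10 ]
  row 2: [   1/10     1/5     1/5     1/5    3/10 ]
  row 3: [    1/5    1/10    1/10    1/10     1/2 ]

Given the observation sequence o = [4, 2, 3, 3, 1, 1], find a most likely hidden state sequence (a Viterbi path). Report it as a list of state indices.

path = [0, 1, 2, 0, 2, 0]

t=0: δ = [8.000e-02, 6.000e-02, 9.000e-02, 5.000e-02]  (obs o_0=4)
t=1: δ = [1.350e-02, 1.600e-02, 3.200e-03, 2.700e-03]  ψ = [2, 0, 0, 2]  (obs o_1=2)
t=2: δ = [9.600e-04, 6.750e-04, 6.400e-04, 3.200e-04]  ψ = [1, 0, 1, 1]  (obs o_2=3)
t=3: δ = [6.400e-05, 4.800e-05, 3.840e-05, 1.920e-05]  ψ = [2, 0, 0, 0]  (obs o_3=3)
t=4: δ = [3.840e-06, 3.200e-06, 2.560e-06, 1.280e-06]  ψ = [2, 0, 0, 0]  (obs o_4=1)
t=5: δ = [2.560e-07, 1.920e-07, 1.536e-07, 7.680e-08]  ψ = [2, 0, 0, 0]  (obs o_5=1)
backtrack: best end state = 0; path = [0, 1, 2, 0, 2, 0]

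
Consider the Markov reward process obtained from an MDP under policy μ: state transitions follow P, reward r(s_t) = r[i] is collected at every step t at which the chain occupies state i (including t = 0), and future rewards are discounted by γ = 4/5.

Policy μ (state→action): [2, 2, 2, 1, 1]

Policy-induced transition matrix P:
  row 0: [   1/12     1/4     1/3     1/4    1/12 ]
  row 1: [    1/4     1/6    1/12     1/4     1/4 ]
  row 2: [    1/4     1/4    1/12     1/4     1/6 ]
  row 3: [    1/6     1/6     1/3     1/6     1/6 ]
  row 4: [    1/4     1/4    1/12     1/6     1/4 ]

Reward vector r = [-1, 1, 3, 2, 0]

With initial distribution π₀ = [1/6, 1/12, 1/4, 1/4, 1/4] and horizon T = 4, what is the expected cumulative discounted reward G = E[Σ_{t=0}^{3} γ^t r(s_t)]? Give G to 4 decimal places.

t=0: π = [0.1667, 0.0833, 0.2500, 0.2500, 0.2500], E[r] = 1.1667, γ^t·E[r] = 1.166667, running G = 1.166667
t=1: π = [0.2014, 0.2222, 0.1875, 0.2083, 0.1806], E[r] = 1.0000, γ^t·E[r] = 0.800000, running G = 1.966667
t=2: π = [0.1991, 0.2141, 0.1858, 0.2176, 0.1834], E[r] = 1.0075, γ^t·E[r] = 0.644815, running G = 2.611481
t=3: π = [0.1987, 0.2140, 0.1875, 0.2166, 0.1832], E[r] = 1.0110, γ^t·E[r] = 0.517630, running G = 3.129111

G = 3.1291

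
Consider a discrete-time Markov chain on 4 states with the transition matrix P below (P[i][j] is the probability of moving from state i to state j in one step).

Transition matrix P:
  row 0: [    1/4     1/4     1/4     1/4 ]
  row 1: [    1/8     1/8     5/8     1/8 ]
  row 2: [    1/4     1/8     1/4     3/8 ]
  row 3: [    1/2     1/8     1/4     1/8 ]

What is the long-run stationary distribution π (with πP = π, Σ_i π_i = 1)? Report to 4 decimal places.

Balance equations π_j = Σ_i π_i·P[i][j]:
  π_0 = 1/4·π_0 + 1/8·π_1 + 1/4·π_2 + 1/2·π_3
  π_1 = 1/4·π_0 + 1/8·π_1 + 1/8·π_2 + 1/8·π_3
  π_2 = 1/4·π_0 + 5/8·π_1 + 1/4·π_2 + 1/4·π_3
  normalize: π_0 + π_1 + π_2 + π_3 = 1
Solving the linear system gives exactly π = [97/335, 54/335, 104/335, 16/67].

π = [0.2896, 0.1612, 0.3104, 0.2388]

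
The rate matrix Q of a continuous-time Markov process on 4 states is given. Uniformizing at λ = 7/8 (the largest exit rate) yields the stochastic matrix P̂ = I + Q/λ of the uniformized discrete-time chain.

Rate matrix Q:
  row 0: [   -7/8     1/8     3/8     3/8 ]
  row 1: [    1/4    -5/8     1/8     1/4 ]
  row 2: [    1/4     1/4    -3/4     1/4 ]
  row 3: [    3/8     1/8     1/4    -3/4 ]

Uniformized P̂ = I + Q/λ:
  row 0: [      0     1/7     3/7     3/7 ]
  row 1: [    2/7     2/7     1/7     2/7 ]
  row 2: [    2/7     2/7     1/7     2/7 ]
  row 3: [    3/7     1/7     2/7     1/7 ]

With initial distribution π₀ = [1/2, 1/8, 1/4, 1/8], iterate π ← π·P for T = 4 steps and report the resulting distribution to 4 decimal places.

π = [0.2584, 0.2100, 0.2530, 0.2787]

t=0: π = [0.5000, 0.1250, 0.2500, 0.1250]
t=1: π = [0.1607, 0.1964, 0.3036, 0.3393]
t=2: π = [0.2883, 0.2143, 0.2372, 0.2602]
t=3: π = [0.2405, 0.2074, 0.2624, 0.2897]
t=4: π = [0.2584, 0.2100, 0.2530, 0.2787]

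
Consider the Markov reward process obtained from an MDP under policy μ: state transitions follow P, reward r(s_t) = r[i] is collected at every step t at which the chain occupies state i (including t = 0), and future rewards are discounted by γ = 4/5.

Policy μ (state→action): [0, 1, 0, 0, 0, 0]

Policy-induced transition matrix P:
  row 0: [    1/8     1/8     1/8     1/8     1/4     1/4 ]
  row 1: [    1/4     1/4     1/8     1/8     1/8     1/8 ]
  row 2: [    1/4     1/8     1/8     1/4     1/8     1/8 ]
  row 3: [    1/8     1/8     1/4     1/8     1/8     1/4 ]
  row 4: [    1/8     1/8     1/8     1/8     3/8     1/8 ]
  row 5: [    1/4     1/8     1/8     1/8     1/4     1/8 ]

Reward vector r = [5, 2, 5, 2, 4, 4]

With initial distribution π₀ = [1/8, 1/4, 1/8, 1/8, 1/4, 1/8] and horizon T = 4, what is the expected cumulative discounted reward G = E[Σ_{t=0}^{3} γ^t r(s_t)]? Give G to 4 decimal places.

G = 10.8089

t=0: π = [0.1250, 0.2500, 0.1250, 0.1250, 0.2500, 0.1250], E[r] = 3.5000, γ^t·E[r] = 3.500000, running G = 3.500000
t=1: π = [0.1875, 0.1563, 0.1406, 0.1406, 0.2188, 0.1563], E[r] = 3.7344, γ^t·E[r] = 2.987500, running G = 6.487500
t=2: π = [0.1816, 0.1445, 0.1426, 0.1426, 0.2227, 0.1660], E[r] = 3.7500, γ^t·E[r] = 2.400000, running G = 8.887500
t=3: π = [0.1816, 0.1431, 0.1428, 0.1428, 0.2241, 0.1655], E[r] = 3.7527, γ^t·E[r] = 1.921375, running G = 10.808875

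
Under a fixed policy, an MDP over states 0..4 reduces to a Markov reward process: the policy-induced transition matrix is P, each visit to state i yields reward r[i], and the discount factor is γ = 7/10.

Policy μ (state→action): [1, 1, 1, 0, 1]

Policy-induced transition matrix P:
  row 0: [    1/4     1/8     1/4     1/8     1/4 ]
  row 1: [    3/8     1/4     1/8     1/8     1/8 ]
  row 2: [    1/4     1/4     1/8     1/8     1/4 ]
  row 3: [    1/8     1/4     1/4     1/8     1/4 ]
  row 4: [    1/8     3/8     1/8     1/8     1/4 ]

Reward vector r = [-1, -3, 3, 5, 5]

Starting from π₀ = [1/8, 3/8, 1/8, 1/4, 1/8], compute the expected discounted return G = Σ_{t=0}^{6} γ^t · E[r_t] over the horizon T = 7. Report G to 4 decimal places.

t=0: π = [0.1250, 0.3750, 0.1250, 0.2500, 0.1250], E[r] = 1.0000, γ^t·E[r] = 1.000000, running G = 1.000000
t=1: π = [0.2500, 0.2500, 0.1719, 0.1250, 0.2031], E[r] = 1.1563, γ^t·E[r] = 0.809375, running G = 1.809375
t=2: π = [0.2402, 0.2441, 0.1719, 0.1250, 0.2188], E[r] = 1.2617, γ^t·E[r] = 0.618242, running G = 2.427617
t=3: π = [0.2375, 0.2473, 0.1707, 0.1250, 0.2195], E[r] = 1.2549, γ^t·E[r] = 0.430425, running G = 2.858042
t=4: π = [0.2379, 0.2477, 0.1703, 0.1250, 0.2191], E[r] = 1.2503, γ^t·E[r] = 0.300198, running G = 3.158240
t=5: π = [0.2380, 0.2477, 0.1704, 0.1250, 0.2190], E[r] = 1.2503, γ^t·E[r] = 0.210140, running G = 3.368380
t=6: π = [0.2380, 0.2476, 0.1704, 0.1250, 0.2190], E[r] = 1.2505, γ^t·E[r] = 0.147116, running G = 3.515497

G = 3.5155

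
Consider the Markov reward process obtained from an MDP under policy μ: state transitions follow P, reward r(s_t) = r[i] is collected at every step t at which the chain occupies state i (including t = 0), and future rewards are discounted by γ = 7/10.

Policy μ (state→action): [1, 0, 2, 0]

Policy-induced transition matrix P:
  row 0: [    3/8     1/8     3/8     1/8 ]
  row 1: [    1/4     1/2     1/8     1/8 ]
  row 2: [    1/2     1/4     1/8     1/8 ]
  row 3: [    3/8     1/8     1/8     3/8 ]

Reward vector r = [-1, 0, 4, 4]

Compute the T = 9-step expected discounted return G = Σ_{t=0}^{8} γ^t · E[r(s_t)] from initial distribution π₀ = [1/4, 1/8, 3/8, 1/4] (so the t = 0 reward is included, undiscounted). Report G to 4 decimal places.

t=0: π = [0.2500, 0.1250, 0.3750, 0.2500], E[r] = 2.2500, γ^t·E[r] = 2.250000, running G = 2.250000
t=1: π = [0.4063, 0.2188, 0.1875, 0.1875], E[r] = 1.0938, γ^t·E[r] = 0.765625, running G = 3.015625
t=2: π = [0.3711, 0.2305, 0.2266, 0.1719], E[r] = 1.2227, γ^t·E[r] = 0.599102, running G = 3.614727
t=3: π = [0.3745, 0.2397, 0.2178, 0.1680], E[r] = 1.1685, γ^t·E[r] = 0.400781, running G = 4.015507
t=4: π = [0.3723, 0.2421, 0.2186, 0.1670], E[r] = 1.1702, γ^t·E[r] = 0.280972, running G = 4.296479
t=5: π = [0.3721, 0.2431, 0.2181, 0.1667], E[r] = 1.1672, γ^t·E[r] = 0.196168, running G = 4.492647
t=6: π = [0.3719, 0.2434, 0.2180, 0.1667], E[r] = 1.1669, γ^t·E[r] = 0.137290, running G = 4.629937
t=7: π = [0.3718, 0.2435, 0.2180, 0.1667], E[r] = 1.1667, γ^t·E[r] = 0.096085, running G = 4.726022
t=8: π = [0.3718, 0.2436, 0.2180, 0.1667], E[r] = 1.1667, γ^t·E[r] = 0.067257, running G = 4.793280

G = 4.7933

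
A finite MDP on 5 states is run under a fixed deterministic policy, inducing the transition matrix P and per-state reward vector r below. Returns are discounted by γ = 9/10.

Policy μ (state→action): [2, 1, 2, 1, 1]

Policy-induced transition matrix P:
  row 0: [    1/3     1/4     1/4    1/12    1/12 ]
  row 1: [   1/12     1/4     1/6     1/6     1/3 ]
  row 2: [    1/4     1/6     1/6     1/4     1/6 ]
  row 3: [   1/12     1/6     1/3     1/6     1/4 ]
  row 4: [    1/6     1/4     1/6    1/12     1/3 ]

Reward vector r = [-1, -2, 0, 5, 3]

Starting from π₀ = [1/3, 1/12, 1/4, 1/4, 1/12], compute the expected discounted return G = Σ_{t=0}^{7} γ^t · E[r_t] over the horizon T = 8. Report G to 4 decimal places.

G = 4.7902

t=0: π = [0.3333, 0.0833, 0.2500, 0.2500, 0.0833], E[r] = 1.0000, γ^t·E[r] = 1.000000, running G = 1.000000
t=1: π = [0.2153, 0.2083, 0.2361, 0.1528, 0.1875], E[r] = 0.6944, γ^t·E[r] = 0.625000, running G = 1.625000
t=2: π = [0.1921, 0.2176, 0.2101, 0.1528, 0.2274], E[r] = 0.8189, γ^t·E[r] = 0.663281, running G = 2.288281
t=3: π = [0.1853, 0.2198, 0.2081, 0.1492, 0.2376], E[r] = 0.8339, γ^t·E[r] = 0.607887, running G = 2.896168
t=4: π = [0.1842, 0.2202, 0.2070, 0.1488, 0.2399], E[r] = 0.8389, γ^t·E[r] = 0.550397, running G = 3.446565
t=5: π = [0.1839, 0.2204, 0.2068, 0.1486, 0.2404], E[r] = 0.8395, γ^t·E[r] = 0.495736, running G = 3.942301
t=6: π = [0.1838, 0.2204, 0.2068, 0.1485, 0.2405], E[r] = 0.8397, γ^t·E[r] = 0.446261, running G = 4.388562
t=7: π = [0.1838, 0.2204, 0.2067, 0.1485, 0.2405], E[r] = 0.8398, γ^t·E[r] = 0.401650, running G = 4.790211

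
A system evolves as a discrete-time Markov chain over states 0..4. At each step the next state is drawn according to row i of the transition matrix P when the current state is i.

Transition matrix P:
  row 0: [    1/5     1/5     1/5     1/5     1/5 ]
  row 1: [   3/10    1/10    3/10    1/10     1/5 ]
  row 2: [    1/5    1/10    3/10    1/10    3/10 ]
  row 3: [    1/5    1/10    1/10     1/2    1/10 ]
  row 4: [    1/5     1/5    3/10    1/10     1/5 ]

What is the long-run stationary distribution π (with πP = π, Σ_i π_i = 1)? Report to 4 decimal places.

Balance equations π_j = Σ_i π_i·P[i][j]:
  π_0 = 1/5·π_0 + 3/10·π_1 + 1/5·π_2 + 1/5·π_3 + 1/5·π_4
  π_1 = 1/5·π_0 + 1/10·π_1 + 1/10·π_2 + 1/10·π_3 + 1/5·π_4
  π_2 = 1/5·π_0 + 3/10·π_1 + 3/10·π_2 + 1/10·π_3 + 3/10·π_4
  π_3 = 1/5·π_0 + 1/10·π_1 + 1/10·π_2 + 1/2·π_3 + 1/10·π_4
  normalize: π_0 + π_1 + π_2 + π_3 + π_4 = 1
Solving the linear system gives exactly π = [707/3301, 468/3301, 786/3301, 668/3301, 672/3301].

π = [0.2142, 0.1418, 0.2381, 0.2024, 0.2036]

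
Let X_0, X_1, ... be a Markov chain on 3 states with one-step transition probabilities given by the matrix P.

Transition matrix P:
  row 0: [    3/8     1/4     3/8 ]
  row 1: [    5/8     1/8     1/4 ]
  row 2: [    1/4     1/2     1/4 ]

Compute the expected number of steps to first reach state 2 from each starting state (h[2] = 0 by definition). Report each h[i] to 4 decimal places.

h = [2.8800, 3.2000, 0.0000]

First-step conditioning: h[2] = 0; for i ≠ 2, h[i] = 1 + Σ_k P[i][k]·h[k].
  h[0] = 1 + 3/8·h[0] + 1/4·h[1]
  h[1] = 1 + 5/8·h[0] + 1/8·h[1]
Solving the 2×2 linear system over states ≠ 2 gives exactly h = [72/25, 16/5, 0] (h[2] = 0 is the target).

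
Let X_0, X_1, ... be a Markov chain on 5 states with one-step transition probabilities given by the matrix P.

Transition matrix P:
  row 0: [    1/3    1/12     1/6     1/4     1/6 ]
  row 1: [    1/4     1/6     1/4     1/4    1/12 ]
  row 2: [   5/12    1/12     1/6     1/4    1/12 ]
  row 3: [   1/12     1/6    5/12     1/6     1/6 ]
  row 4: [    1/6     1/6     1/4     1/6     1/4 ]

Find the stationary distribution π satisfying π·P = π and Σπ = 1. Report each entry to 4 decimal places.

π = [0.2638, 0.1243, 0.2442, 0.2194, 0.1483]

Balance equations π_j = Σ_i π_i·P[i][j]:
  π_0 = 1/3·π_0 + 1/4·π_1 + 5/12·π_2 + 1/12·π_3 + 1/6·π_4
  π_1 = 1/12·π_0 + 1/6·π_1 + 1/12·π_2 + 1/6·π_3 + 1/6·π_4
  π_2 = 1/6·π_0 + 1/4·π_1 + 1/6·π_2 + 5/12·π_3 + 1/4·π_4
  π_3 = 1/4·π_0 + 1/4·π_1 + 1/4·π_2 + 1/6·π_3 + 1/6·π_4
  normalize: π_0 + π_1 + π_2 + π_3 + π_4 = 1
Solving the linear system gives exactly π = [297/1126, 70/563, 275/1126, 247/1126, 167/1126].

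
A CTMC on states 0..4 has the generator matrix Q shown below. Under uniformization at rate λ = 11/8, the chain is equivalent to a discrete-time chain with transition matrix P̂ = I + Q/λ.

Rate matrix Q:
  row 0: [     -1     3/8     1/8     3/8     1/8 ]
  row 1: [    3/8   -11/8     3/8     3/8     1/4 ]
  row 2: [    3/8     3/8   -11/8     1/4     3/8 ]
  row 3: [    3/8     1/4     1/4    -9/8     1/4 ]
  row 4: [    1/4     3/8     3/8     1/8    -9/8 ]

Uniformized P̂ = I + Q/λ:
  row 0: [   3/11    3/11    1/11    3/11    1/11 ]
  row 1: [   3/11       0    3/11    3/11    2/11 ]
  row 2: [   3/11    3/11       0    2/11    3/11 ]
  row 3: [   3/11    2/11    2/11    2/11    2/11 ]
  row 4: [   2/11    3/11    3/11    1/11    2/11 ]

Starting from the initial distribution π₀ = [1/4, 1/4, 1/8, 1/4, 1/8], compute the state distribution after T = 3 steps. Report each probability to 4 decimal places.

t=0: π = [0.2500, 0.2500, 0.1250, 0.2500, 0.1250]
t=1: π = [0.2614, 0.1818, 0.1705, 0.2159, 0.1705]
t=2: π = [0.2572, 0.2035, 0.1591, 0.2066, 0.1736]
t=3: π = [0.2569, 0.1984, 0.1638, 0.2079, 0.1729]

π = [0.2569, 0.1984, 0.1638, 0.2079, 0.1729]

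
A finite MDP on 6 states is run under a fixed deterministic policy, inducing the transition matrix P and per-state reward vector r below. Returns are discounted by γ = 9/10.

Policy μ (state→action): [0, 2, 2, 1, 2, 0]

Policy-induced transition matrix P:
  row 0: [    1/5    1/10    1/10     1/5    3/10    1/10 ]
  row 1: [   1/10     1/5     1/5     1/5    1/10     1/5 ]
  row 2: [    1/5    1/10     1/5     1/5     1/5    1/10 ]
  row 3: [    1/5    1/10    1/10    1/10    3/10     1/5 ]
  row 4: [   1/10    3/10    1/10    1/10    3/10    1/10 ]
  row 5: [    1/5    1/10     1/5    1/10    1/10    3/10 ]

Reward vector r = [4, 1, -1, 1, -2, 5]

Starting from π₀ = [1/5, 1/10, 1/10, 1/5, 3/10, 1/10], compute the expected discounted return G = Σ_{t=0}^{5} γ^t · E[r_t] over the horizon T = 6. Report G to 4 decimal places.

G = 5.1400

t=0: π = [0.2000, 0.1000, 0.1000, 0.2000, 0.3000, 0.1000], E[r] = 0.9000, γ^t·E[r] = 0.900000, running G = 0.900000
t=1: π = [0.1600, 0.1700, 0.1300, 0.1400, 0.2500, 0.1500], E[r] = 1.0700, γ^t·E[r] = 0.963000, running G = 1.863000
t=2: π = [0.1580, 0.1670, 0.1450, 0.1460, 0.2230, 0.1610], E[r] = 1.1590, γ^t·E[r] = 0.938790, running G = 2.801790
t=3: π = [0.1610, 0.1613, 0.1473, 0.1470, 0.2199, 0.1635], E[r] = 1.1827, γ^t·E[r] = 0.862188, running G = 3.663978
t=4: π = [0.1619, 0.1601, 0.1472, 0.1470, 0.2203, 0.1635], E[r] = 1.1844, γ^t·E[r] = 0.777091, running G = 4.441070
t=5: π = [0.1620, 0.1601, 0.1471, 0.1469, 0.2206, 0.1634], E[r] = 1.1837, γ^t·E[r] = 0.698965, running G = 5.140034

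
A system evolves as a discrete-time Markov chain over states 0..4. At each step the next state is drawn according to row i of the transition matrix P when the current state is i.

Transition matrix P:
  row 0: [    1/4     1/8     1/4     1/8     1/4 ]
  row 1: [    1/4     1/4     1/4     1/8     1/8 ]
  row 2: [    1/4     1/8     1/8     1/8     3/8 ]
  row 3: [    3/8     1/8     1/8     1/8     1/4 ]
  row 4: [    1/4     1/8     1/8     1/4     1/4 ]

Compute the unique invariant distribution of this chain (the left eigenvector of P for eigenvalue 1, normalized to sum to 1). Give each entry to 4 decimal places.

Balance equations π_j = Σ_i π_i·P[i][j]:
  π_0 = 1/4·π_0 + 1/4·π_1 + 1/4·π_2 + 3/8·π_3 + 1/4·π_4
  π_1 = 1/8·π_0 + 1/4·π_1 + 1/8·π_2 + 1/8·π_3 + 1/8·π_4
  π_2 = 1/4·π_0 + 1/4·π_1 + 1/8·π_2 + 1/8·π_3 + 1/8·π_4
  π_3 = 1/8·π_0 + 1/8·π_1 + 1/8·π_2 + 1/8·π_3 + 1/4·π_4
  normalize: π_0 + π_1 + π_2 + π_3 + π_4 = 1
Solving the linear system gives exactly π = [368/1365, 1/7, 241/1365, 214/1365, 347/1365].

π = [0.2696, 0.1429, 0.1766, 0.1568, 0.2542]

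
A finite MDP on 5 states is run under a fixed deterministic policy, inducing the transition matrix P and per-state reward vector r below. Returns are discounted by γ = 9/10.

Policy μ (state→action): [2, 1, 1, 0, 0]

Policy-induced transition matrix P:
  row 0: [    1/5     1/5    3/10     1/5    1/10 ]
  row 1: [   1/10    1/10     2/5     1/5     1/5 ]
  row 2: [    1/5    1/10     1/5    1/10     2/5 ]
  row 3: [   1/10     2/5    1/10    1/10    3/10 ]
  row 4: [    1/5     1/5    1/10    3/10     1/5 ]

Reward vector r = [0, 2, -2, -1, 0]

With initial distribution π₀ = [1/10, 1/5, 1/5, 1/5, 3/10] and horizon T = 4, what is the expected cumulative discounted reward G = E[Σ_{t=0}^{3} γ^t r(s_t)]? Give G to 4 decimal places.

G = -0.7030

t=0: π = [0.1000, 0.2000, 0.2000, 0.2000, 0.3000], E[r] = -0.2000, γ^t·E[r] = -0.200000, running G = -0.200000
t=1: π = [0.1600, 0.2000, 0.2000, 0.1900, 0.2500], E[r] = -0.1900, γ^t·E[r] = -0.171000, running G = -0.371000
t=2: π = [0.1610, 0.1980, 0.2120, 0.1860, 0.2430], E[r] = -0.2140, γ^t·E[r] = -0.173340, running G = -0.544340
t=3: π = [0.1616, 0.1962, 0.2128, 0.1845, 0.2449], E[r] = -0.2177, γ^t·E[r] = -0.158703, running G = -0.703043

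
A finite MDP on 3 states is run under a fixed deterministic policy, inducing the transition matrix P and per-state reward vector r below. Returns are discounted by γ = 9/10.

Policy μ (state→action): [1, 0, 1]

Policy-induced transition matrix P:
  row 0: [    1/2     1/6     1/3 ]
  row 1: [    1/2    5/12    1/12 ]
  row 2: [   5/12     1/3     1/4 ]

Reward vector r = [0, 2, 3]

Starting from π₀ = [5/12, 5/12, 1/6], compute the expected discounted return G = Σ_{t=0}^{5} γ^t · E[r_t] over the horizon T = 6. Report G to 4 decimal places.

t=0: π = [0.4167, 0.4167, 0.1667], E[r] = 1.3333, γ^t·E[r] = 1.333333, running G = 1.333333
t=1: π = [0.4861, 0.2986, 0.2153], E[r] = 1.2431, γ^t·E[r] = 1.118750, running G = 2.452083
t=2: π = [0.4821, 0.2772, 0.2407], E[r] = 1.2766, γ^t·E[r] = 1.034063, running G = 3.486146
t=3: π = [0.4799, 0.2761, 0.2440], E[r] = 1.2841, γ^t·E[r] = 0.936105, running G = 4.422251
t=4: π = [0.4797, 0.2764, 0.2440], E[r] = 1.2846, γ^t·E[r] = 0.842854, running G = 5.265105
t=5: π = [0.4797, 0.2764, 0.2439], E[r] = 1.2846, γ^t·E[r] = 0.758530, running G = 6.023635

G = 6.0236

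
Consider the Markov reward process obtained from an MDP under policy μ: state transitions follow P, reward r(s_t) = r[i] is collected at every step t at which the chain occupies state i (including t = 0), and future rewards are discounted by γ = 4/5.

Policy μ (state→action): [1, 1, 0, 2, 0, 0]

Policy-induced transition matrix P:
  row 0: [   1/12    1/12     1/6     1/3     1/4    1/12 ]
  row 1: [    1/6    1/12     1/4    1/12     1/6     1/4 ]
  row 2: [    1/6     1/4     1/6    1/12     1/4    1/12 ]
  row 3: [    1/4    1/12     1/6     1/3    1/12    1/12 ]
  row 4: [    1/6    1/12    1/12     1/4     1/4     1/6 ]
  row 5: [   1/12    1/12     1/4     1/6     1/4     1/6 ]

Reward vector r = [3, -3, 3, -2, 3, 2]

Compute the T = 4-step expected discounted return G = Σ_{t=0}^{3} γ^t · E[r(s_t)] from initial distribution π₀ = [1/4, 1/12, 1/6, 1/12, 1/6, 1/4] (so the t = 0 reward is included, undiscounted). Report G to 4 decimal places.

t=0: π = [0.2500, 0.0833, 0.1667, 0.0833, 0.1667, 0.2500], E[r] = 1.8333, γ^t·E[r] = 1.833333, running G = 1.833333
t=1: π = [0.1319, 0.1111, 0.1806, 0.2153, 0.2292, 0.1319], E[r] = 1.1250, γ^t·E[r] = 0.900000, running G = 2.733333
t=2: π = [0.1626, 0.1134, 0.1678, 0.2193, 0.2049, 0.1319], E[r] = 1.0909, γ^t·E[r] = 0.698148, running G = 3.431481
t=3: π = [0.1604, 0.1113, 0.1700, 0.2240, 0.2040, 0.1303], E[r] = 1.0821, γ^t·E[r] = 0.554025, running G = 3.985506

G = 3.9855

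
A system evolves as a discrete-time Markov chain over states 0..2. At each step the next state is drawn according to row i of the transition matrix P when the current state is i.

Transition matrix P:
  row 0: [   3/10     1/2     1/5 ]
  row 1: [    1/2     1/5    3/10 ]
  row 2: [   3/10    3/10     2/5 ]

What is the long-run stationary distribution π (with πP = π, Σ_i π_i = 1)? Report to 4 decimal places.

Balance equations π_j = Σ_i π_i·P[i][j]:
  π_0 = 3/10·π_0 + 1/2·π_1 + 3/10·π_2
  π_1 = 1/2·π_0 + 1/5·π_1 + 3/10·π_2
  normalize: π_0 + π_1 + π_2 = 1
Solving the linear system gives exactly π = [39/106, 18/53, 31/106].

π = [0.3679, 0.3396, 0.2925]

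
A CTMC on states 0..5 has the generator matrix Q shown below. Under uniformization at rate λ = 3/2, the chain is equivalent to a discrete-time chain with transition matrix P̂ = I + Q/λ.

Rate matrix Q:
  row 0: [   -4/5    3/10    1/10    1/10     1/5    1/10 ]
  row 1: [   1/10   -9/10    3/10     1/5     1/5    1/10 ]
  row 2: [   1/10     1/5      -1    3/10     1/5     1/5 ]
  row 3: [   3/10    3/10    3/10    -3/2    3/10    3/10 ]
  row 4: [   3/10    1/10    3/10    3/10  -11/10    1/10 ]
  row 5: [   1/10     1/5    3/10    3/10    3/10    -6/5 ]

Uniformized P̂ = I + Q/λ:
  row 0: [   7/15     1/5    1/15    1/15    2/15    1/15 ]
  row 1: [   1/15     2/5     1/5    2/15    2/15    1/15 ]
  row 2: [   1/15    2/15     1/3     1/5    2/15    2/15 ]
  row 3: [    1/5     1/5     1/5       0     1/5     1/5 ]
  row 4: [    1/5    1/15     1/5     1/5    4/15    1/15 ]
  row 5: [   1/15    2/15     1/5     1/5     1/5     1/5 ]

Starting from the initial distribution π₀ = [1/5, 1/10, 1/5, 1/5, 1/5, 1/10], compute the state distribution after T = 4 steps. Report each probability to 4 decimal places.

t=0: π = [0.2000, 0.1000, 0.2000, 0.2000, 0.2000, 0.1000]
t=1: π = [0.2000, 0.1733, 0.2000, 0.1267, 0.1800, 0.1200]
t=2: π = [0.1876, 0.1893, 0.2000, 0.1364, 0.1738, 0.1129]
t=3: π = [0.1831, 0.1938, 0.2017, 0.1351, 0.1731, 0.1132]
t=4: π = [0.1810, 0.1947, 0.2025, 0.1357, 0.1730, 0.1132]

π = [0.1810, 0.1947, 0.2025, 0.1357, 0.1730, 0.1132]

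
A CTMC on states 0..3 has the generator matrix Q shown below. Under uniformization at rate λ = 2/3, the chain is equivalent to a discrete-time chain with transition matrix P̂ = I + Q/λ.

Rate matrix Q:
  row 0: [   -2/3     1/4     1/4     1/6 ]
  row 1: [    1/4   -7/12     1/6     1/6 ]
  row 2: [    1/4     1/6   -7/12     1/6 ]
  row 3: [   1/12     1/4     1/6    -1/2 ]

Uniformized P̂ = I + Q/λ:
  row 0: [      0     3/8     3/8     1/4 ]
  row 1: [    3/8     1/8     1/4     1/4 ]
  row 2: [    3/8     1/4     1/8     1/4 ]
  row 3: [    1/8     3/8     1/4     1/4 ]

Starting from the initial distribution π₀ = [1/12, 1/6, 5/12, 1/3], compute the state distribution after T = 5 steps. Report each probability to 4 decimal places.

π = [0.2279, 0.2749, 0.2471, 0.2500]

t=0: π = [0.0833, 0.1667, 0.4167, 0.3333]
t=1: π = [0.2604, 0.2813, 0.2083, 0.2500]
t=2: π = [0.2148, 0.2786, 0.2565, 0.2500]
t=3: π = [0.2319, 0.2733, 0.2448, 0.2500]
t=4: π = [0.2255, 0.2761, 0.2484, 0.2500]
t=5: π = [0.2279, 0.2749, 0.2471, 0.2500]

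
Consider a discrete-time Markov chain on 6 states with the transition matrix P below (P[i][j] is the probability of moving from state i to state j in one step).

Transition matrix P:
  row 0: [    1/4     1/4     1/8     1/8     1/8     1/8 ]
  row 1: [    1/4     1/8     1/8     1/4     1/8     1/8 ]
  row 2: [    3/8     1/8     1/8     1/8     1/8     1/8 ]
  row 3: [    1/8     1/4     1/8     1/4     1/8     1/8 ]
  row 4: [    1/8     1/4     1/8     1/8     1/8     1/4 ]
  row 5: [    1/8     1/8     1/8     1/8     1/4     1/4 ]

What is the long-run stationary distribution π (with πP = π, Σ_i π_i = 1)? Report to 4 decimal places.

Balance equations π_j = Σ_i π_i·P[i][j]:
  π_0 = 1/4·π_0 + 1/4·π_1 + 3/8·π_2 + 1/8·π_3 + 1/8·π_4 + 1/8·π_5
  π_1 = 1/4·π_0 + 1/8·π_1 + 1/8·π_2 + 1/4·π_3 + 1/4·π_4 + 1/8·π_5
  π_2 = 1/8·π_0 + 1/8·π_1 + 1/8·π_2 + 1/8·π_3 + 1/8·π_4 + 1/8·π_5
  π_3 = 1/8·π_0 + 1/4·π_1 + 1/8·π_2 + 1/4·π_3 + 1/8·π_4 + 1/8·π_5
  π_4 = 1/8·π_0 + 1/8·π_1 + 1/8·π_2 + 1/8·π_3 + 1/8·π_4 + 1/4·π_5
  normalize: π_0 + π_1 + π_2 + π_3 + π_4 + π_5 = 1
Solving the linear system gives exactly π = [1901/9240, 251/1320, 1/8, 1571/9240, 8/55, 9/55].

π = [0.2057, 0.1902, 0.1250, 0.1700, 0.1455, 0.1636]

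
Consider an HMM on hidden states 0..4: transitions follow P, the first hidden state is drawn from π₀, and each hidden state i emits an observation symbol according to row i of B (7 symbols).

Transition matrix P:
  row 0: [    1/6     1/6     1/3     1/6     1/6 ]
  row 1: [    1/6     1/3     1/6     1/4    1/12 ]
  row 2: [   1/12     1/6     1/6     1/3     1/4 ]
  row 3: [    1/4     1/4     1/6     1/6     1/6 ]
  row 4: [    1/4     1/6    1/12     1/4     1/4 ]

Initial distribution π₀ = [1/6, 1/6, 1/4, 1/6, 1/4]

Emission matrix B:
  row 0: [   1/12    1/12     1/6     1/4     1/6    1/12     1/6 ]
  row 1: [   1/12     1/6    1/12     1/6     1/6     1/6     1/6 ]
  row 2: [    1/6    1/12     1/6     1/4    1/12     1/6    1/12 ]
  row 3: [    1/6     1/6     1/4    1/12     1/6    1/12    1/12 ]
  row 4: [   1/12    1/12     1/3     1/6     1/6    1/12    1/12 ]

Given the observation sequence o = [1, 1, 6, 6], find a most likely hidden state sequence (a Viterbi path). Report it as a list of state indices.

path = [1, 1, 1, 1]

t=0: δ = [1.389e-02, 2.778e-02, 2.083e-02, 2.778e-02, 2.083e-02]  (obs o_0=1)
t=1: δ = [5.787e-04, 1.543e-03, 3.858e-04, 1.157e-03, 4.340e-04]  ψ = [3, 1, 0, 1, 2]  (obs o_1=1)
t=2: δ = [4.823e-05, 8.573e-05, 2.143e-05, 3.215e-05, 1.608e-05]  ψ = [3, 1, 1, 1, 3]  (obs o_2=6)
t=3: δ = [2.381e-06, 4.763e-06, 1.340e-06, 1.786e-06, 6.698e-07]  ψ = [1, 1, 0, 1, 0]  (obs o_3=6)
backtrack: best end state = 1; path = [1, 1, 1, 1]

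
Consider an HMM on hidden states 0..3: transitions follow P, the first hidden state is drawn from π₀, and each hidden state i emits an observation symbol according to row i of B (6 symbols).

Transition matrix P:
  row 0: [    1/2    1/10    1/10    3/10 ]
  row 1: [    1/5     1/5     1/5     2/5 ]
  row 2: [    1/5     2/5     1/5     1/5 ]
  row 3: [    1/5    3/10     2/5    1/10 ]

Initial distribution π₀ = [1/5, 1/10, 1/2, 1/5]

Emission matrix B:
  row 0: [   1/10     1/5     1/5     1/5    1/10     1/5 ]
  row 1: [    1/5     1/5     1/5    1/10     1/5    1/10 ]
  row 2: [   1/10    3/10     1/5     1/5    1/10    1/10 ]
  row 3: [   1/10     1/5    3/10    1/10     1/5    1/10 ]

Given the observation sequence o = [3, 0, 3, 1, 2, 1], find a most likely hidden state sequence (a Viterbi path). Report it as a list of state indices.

t=0: δ = [4.000e-02, 1.000e-02, 1.000e-01, 2.000e-02]  (obs o_0=3)
t=1: δ = [2.000e-03, 8.000e-03, 2.000e-03, 2.000e-03]  ψ = [0, 2, 2, 2]  (obs o_1=0)
t=2: δ = [3.200e-04, 1.600e-04, 3.200e-04, 3.200e-04]  ψ = [1, 1, 1, 1]  (obs o_2=3)
t=3: δ = [3.200e-05, 2.560e-05, 3.840e-05, 1.920e-05]  ψ = [0, 2, 3, 0]  (obs o_3=1)
t=4: δ = [3.200e-06, 3.072e-06, 1.536e-06, 3.072e-06]  ψ = [0, 2, 2, 1]  (obs o_4=2)
t=5: δ = [3.200e-07, 1.843e-07, 3.686e-07, 2.458e-07]  ψ = [0, 3, 3, 1]  (obs o_5=1)
backtrack: best end state = 2; path = [2, 1, 2, 1, 3, 2]

path = [2, 1, 2, 1, 3, 2]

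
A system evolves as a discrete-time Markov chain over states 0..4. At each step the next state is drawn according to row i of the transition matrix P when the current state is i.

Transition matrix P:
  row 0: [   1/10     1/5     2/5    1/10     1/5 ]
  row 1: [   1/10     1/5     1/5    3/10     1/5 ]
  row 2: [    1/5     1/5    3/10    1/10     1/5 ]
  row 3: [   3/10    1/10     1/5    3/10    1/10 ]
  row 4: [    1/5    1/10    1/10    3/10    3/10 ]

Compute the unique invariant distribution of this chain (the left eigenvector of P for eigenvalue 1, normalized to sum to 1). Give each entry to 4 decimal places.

π = [0.1869, 0.1587, 0.2417, 0.2143, 0.1984]

Balance equations π_j = Σ_i π_i·P[i][j]:
  π_0 = 1/10·π_0 + 1/10·π_1 + 1/5·π_2 + 3/10·π_3 + 1/5·π_4
  π_1 = 1/5·π_0 + 1/5·π_1 + 1/5·π_2 + 1/10·π_3 + 1/10·π_4
  π_2 = 2/5·π_0 + 1/5·π_1 + 3/10·π_2 + 1/5·π_3 + 1/10·π_4
  π_3 = 1/10·π_0 + 3/10·π_1 + 1/10·π_2 + 3/10·π_3 + 3/10·π_4
  normalize: π_0 + π_1 + π_2 + π_3 + π_4 = 1
Solving the linear system gives exactly π = [37/198, 10/63, 335/1386, 3/14, 25/126].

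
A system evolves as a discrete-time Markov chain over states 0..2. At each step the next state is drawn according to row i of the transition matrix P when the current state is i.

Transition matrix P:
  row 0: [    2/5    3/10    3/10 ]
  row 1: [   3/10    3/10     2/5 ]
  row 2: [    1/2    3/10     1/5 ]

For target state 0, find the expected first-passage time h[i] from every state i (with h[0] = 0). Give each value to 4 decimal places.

h = [0.0000, 2.7273, 2.2727]

First-step conditioning: h[0] = 0; for i ≠ 0, h[i] = 1 + Σ_k P[i][k]·h[k].
  h[1] = 1 + 3/10·h[1] + 2/5·h[2]
  h[2] = 1 + 3/10·h[1] + 1/5·h[2]
Solving the 2×2 linear system over states ≠ 0 gives exactly h = [0, 30/11, 25/11] (h[0] = 0 is the target).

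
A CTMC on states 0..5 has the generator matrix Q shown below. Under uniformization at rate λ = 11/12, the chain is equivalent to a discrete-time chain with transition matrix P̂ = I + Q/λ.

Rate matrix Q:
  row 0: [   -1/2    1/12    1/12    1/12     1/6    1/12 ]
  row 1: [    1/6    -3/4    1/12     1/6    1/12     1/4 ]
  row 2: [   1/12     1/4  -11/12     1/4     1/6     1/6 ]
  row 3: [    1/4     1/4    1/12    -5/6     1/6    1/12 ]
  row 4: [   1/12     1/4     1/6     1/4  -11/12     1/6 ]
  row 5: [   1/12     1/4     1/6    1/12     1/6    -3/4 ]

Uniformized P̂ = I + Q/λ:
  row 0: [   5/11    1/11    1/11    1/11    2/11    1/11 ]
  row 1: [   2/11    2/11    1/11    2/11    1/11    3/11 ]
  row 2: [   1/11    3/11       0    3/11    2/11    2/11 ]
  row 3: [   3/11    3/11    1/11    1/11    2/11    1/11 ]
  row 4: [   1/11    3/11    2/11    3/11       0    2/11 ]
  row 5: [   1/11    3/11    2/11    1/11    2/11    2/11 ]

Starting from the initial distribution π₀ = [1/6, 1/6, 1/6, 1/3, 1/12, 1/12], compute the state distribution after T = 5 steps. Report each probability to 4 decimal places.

t=0: π = [0.1667, 0.1667, 0.1667, 0.3333, 0.0833, 0.0833]
t=1: π = [0.2273, 0.2273, 0.0909, 0.1515, 0.1515, 0.1515]
t=2: π = [0.2218, 0.2107, 0.1102, 0.1556, 0.1336, 0.1680]
t=3: π = [0.2190, 0.2132, 0.1083, 0.1544, 0.1384, 0.1667]
t=4: π = [0.2180, 0.2135, 0.1088, 0.1551, 0.1373, 0.1673]
t=5: π = [0.2178, 0.2137, 0.1087, 0.1551, 0.1374, 0.1673]

π = [0.2178, 0.2137, 0.1087, 0.1551, 0.1374, 0.1673]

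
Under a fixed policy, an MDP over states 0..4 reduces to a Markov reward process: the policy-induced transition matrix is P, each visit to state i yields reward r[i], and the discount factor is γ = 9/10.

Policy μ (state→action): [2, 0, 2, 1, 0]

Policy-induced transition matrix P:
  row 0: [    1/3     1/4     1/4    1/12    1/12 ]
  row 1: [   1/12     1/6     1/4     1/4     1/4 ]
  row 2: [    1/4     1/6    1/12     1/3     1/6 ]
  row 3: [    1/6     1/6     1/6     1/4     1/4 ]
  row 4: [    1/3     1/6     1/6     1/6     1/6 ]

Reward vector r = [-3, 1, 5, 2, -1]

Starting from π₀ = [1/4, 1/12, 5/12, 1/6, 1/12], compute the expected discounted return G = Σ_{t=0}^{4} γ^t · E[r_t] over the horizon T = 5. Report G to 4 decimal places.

t=0: π = [0.2500, 0.0833, 0.4167, 0.1667, 0.0833], E[r] = 1.6667, γ^t·E[r] = 1.666667, running G = 1.666667
t=1: π = [0.2500, 0.1875, 0.1597, 0.2361, 0.1667], E[r] = 0.5417, γ^t·E[r] = 0.487500, running G = 2.154167
t=2: π = [0.2338, 0.1875, 0.1898, 0.2078, 0.1811], E[r] = 0.6696, γ^t·E[r] = 0.542344, running G = 2.696510
t=3: π = [0.2360, 0.1861, 0.1860, 0.2118, 0.1801], E[r] = 0.6513, γ^t·E[r] = 0.474785, running G = 3.171296
t=4: π = [0.2360, 0.1863, 0.1864, 0.2112, 0.1802], E[r] = 0.6522, γ^t·E[r] = 0.427916, running G = 3.599211

G = 3.5992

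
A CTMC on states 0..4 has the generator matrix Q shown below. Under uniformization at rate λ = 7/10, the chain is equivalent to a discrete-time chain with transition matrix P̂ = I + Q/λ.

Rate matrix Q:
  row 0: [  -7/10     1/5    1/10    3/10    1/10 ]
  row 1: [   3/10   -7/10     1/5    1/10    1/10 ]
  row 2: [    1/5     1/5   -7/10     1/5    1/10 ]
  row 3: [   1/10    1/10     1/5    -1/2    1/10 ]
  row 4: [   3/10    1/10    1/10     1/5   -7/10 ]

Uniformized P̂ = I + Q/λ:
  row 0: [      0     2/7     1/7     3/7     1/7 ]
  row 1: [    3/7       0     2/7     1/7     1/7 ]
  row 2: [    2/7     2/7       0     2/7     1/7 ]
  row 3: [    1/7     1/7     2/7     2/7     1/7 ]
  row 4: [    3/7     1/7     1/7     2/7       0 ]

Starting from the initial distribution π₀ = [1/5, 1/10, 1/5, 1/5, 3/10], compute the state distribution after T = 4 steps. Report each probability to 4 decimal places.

π = [0.2222, 0.1764, 0.1832, 0.2931, 0.1251]

t=0: π = [0.2000, 0.1000, 0.2000, 0.2000, 0.3000]
t=1: π = [0.2571, 0.1857, 0.1571, 0.3000, 0.1000]
t=2: π = [0.2102, 0.1755, 0.1898, 0.2959, 0.1286]
t=3: π = [0.2268, 0.1749, 0.1831, 0.2907, 0.1245]
t=4: π = [0.2222, 0.1764, 0.1832, 0.2931, 0.1251]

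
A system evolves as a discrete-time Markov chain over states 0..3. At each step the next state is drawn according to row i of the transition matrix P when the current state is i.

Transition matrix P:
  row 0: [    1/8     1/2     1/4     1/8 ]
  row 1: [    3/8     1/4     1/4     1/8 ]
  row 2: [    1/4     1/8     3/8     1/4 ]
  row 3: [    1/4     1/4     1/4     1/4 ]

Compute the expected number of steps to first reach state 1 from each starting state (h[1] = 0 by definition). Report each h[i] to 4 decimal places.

First-step conditioning: h[1] = 0; for i ≠ 1, h[i] = 1 + Σ_k P[i][k]·h[k].
  h[0] = 1 + 1/8·h[0] + 1/4·h[2] + 1/8·h[3]
  h[2] = 1 + 1/4·h[0] + 3/8·h[2] + 1/4·h[3]
  h[3] = 1 + 1/4·h[0] + 1/4·h[2] + 1/4·h[3]
Solving the 3×3 linear system over states ≠ 1 gives exactly h = [49/17, 0, 72/17, 63/17] (h[1] = 0 is the target).

h = [2.8824, 0.0000, 4.2353, 3.7059]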